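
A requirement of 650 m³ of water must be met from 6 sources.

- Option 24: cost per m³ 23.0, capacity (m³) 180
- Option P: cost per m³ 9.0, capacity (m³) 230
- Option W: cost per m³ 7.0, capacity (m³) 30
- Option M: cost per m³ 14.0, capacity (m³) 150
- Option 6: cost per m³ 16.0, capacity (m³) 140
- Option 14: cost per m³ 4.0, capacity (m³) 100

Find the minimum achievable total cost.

Cheapest first:
Take 100 from Option 14 at 4.0 — need 550 more.
Option W at 7.0: take all 30 m³ — 520 still needed.
Take 230 from Option P at 9.0 — need 290 more.
Option M at 14.0: take all 150 m³ — 140 still needed.
Option 6 at 16.0: take all 140 m³ — 0 still needed.
Option 24: unused.
Cost = 100×4.0 + 30×7.0 + 230×9.0 + 150×14.0 + 140×16.0 = 7020.

7020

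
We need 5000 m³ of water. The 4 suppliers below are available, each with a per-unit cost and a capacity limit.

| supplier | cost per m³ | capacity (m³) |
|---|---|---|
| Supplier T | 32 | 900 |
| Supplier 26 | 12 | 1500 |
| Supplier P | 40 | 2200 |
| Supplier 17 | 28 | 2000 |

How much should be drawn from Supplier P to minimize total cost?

600

Fill from the cheapest supplier first.
Take 1500 from Supplier 26 at 12 — need 3500 more.
Supplier 17 (28): use full 2000 — 1500 m³ to go.
Take 900 from Supplier T at 32 — need 600 more.
Supplier P at 40: take 600 of its 2200 — requirement met.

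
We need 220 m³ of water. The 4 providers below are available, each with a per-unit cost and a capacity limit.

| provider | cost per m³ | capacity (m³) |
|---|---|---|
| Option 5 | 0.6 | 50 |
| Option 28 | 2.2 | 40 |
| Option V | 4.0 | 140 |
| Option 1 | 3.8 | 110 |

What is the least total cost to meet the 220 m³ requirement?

Use providers in increasing cost order.
Take 50 from Option 5 at 0.6 ; need 170 more.
Take 40 from Option 28 at 2.2 ; need 130 more.
Option 1 at 3.8: take all 110 m³ ; 20 still needed.
Take 20 from Option V at 4.0 to finish.
Cost = 50×0.6 + 40×2.2 + 110×3.8 + 20×4.0 = 616.

616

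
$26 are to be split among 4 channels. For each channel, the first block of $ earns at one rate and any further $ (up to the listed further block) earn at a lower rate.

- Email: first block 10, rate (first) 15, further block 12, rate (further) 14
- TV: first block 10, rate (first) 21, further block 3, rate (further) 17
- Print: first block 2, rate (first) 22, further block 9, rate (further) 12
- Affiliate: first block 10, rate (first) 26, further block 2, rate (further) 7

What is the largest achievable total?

580

Rank every tier by rate: Affiliate/tier1 26 > Print/tier1 22 > TV/tier1 21 > TV/tier2 17 > Email/tier1 15 > Email/tier2 14 > Print/tier2 12 > Affiliate/tier2 7.
Affiliate tier1 at 26: fill all 10 ; 16 left.
Print tier1 at 22: fill all 2 ; 14 left.
TV tier1 at 21: fill all 10 ; 4 left.
TV/tier2 (17): +3 ; 1 left.
Email tier1 at 15: only 1 left, fill 1.
Total = 26×10 + 22×2 + 21×10 + 17×3 + 15×1 = 580.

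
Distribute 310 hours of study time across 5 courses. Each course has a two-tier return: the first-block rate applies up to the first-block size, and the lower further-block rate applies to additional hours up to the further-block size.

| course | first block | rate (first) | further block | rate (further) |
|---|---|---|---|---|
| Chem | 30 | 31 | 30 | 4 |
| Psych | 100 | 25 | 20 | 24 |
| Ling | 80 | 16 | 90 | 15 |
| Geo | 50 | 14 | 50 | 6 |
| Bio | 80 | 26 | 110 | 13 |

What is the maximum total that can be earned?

Treat each block as its own option and order by rate: Chem/first 31 > Bio/first 26 > Psych/first 25 > Psych/second 24 > Ling/first 16 > Ling/second 15 > Geo/first 14 > Bio/second 13 > Geo/second 6 > Chem/second 4.
Chem/first (31): +30 — 280 left.
Fill Bio first block (80 at 26) — 200 left.
Psych first at 25: fill all 100 — 100 left.
Fill Psych second block (20 at 24) — 80 left.
Fill Ling first block (80 at 16) — 0 left.
Total = 31×30 + 26×80 + 25×100 + 24×20 + 16×80 = 7270.

7270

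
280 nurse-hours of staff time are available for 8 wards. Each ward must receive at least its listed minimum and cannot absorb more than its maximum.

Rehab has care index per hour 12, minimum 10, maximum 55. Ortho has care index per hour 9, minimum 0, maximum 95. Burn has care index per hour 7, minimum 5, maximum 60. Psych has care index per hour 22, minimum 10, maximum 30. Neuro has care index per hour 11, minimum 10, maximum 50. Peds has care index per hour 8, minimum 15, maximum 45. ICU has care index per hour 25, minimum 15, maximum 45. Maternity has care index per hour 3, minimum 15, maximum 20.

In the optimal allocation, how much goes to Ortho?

65

Meeting every minimum uses 10+0+5+10+10+15+15+15 = 80 nurse-hours, leaving 200.
Rank by care index per hour: ICU 25 > Psych 22 > Rehab 12 > Neuro 11 > Ortho 9 > Peds 8 > Burn 7 > Maternity 3.
Give ICU 30 more to hit its cap of 45 → 170 left.
Psych takes 20 more to reach its cap of 30 → 150 left.
Rehab takes 45 more to reach its cap of 55 → 105 left.
Neuro: +40 to 50 (cap) → 65 left.
Only 65 left; Ortho takes them to reach 65.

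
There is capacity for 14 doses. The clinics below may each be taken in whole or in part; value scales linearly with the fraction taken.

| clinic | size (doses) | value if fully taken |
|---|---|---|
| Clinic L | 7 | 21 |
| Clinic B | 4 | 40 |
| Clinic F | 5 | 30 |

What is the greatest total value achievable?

Sort by value density: Clinic B 40/4≈10, Clinic F 30/5≈6, Clinic L 21/7≈3.
Clinic B: take in full, 4 doses for value 40 — 10 left.
Take all of Clinic F (5 doses, value 30) — 5 doses left.
Fill the last 5 doses with part of Clinic L: 5/7 of it earns 15.
Total value = 85.

85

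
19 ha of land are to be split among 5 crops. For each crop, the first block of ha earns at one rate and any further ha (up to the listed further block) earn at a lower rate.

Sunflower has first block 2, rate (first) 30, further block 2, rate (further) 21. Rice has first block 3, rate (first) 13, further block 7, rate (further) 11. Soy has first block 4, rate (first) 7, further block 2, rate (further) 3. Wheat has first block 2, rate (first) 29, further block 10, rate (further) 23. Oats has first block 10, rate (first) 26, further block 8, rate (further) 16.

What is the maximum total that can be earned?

493

Treat each block as its own option and order by rate: Sunflower/T1 30 > Wheat/T1 29 > Oats/T1 26 > Wheat/T2 23 > Sunflower/T2 21 > Oats/T2 16 > Rice/T1 13 > Rice/T2 11 > Soy/T1 7 > Soy/T2 3.
Fill Sunflower T1 block (2 at 30) ; 17 left.
Wheat/T1 (29): +2 ; 15 left.
Oats T1 at 26: fill all 10 ; 5 left.
Wheat T2 at 23: only 5 left, fill 5.
Total = 30×2 + 29×2 + 26×10 + 23×5 = 493.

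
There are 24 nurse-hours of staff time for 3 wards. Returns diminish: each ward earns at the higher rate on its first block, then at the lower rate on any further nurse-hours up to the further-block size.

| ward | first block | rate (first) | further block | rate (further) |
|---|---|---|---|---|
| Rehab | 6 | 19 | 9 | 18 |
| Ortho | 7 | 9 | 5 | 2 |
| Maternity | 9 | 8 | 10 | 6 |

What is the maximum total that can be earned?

355

Rank every tier by rate: Rehab/T1 19 > Rehab/T2 18 > Ortho/T1 9 > Maternity/T1 8 > Maternity/T2 6 > Ortho/T2 2.
Fill Rehab T1 block (6 at 19) — 18 left.
Fill Rehab T2 block (9 at 18) — 9 left.
Ortho T1 at 9: fill all 7 — 2 left.
2 remain; put them into Maternity T1 at 8.
Total = 19×6 + 18×9 + 9×7 + 8×2 = 355.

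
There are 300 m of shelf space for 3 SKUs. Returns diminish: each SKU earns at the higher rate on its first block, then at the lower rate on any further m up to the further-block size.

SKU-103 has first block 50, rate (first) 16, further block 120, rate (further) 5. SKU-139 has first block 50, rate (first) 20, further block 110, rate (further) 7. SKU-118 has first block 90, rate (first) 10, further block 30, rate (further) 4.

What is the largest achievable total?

3470

Rank every tier by rate: SKU-139/tier1 20 > SKU-103/tier1 16 > SKU-118/tier1 10 > SKU-139/tier2 7 > SKU-103/tier2 5 > SKU-118/tier2 4.
SKU-139 tier1 at 20: fill all 50 → 250 left.
SKU-103 tier1 at 16: fill all 50 → 200 left.
Fill SKU-118 tier1 block (90 at 10) → 110 left.
SKU-139/tier2 (7): +110 → 0 left.
Total = 20×50 + 16×50 + 10×90 + 7×110 = 3470.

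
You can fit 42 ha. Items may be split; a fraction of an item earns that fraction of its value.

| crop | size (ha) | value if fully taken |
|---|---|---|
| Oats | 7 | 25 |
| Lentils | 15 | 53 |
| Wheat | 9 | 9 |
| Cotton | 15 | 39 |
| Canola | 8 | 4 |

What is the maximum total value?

122

Sort by value density: Oats 25/7≈3.57, Lentils 53/15≈3.53, Cotton 39/15≈2.6, Wheat 9/9≈1, Canola 4/8≈0.5.
All 7 ha of Oats fit (value 25) — 35 remain.
All 15 ha of Lentils fit (value 53) — 20 remain.
Cotton: take in full, 15 ha for value 39 — 5 left.
5 ha left: a 5/9 share of Wheat gives 9×5/9 = 5.
Total value = 122.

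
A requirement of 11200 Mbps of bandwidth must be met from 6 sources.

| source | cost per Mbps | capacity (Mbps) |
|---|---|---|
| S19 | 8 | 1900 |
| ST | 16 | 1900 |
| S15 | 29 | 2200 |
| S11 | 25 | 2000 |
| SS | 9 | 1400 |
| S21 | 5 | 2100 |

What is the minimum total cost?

173800

Fill from the cheapest source first.
S21 (5): use full 2100 ; 9100 Mbps to go.
Take 1900 from S19 at 8 ; need 7200 more.
SS (9): use full 1400 ; 5800 Mbps to go.
Take 1900 from ST at 16 ; need 3900 more.
Take 2000 from S11 at 25 ; need 1900 more.
S15 (29): take the remaining 1900 ; done.
Cost = 2100×5 + 1900×8 + 1400×9 + 1900×16 + 2000×25 + 1900×29 = 173800.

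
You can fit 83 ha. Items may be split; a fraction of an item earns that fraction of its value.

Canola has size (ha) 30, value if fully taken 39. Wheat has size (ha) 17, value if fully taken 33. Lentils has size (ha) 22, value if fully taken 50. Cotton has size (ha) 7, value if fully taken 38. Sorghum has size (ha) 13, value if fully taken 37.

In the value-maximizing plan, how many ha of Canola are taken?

24

Best value per unit of size first: Cotton 38/7≈5.43, Sorghum 37/13≈2.85, Lentils 50/22≈2.27, Wheat 33/17≈1.94, Canola 39/30≈1.3.
Cotton: take in full, 7 ha for value 38 → 76 left.
Sorghum: take in full, 13 ha for value 37 → 63 left.
Lentils: take in full, 22 ha for value 50 → 41 left.
Wheat: take in full, 17 ha for value 33 → 24 left.
24 ha left: a 24/30 share of Canola gives 39×24/30 = 31.2.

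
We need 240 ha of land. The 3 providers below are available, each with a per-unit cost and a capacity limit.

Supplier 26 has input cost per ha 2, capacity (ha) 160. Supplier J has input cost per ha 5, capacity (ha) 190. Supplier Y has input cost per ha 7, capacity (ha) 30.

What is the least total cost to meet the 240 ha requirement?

720

Fill from the cheapest provider first.
Supplier 26 (2): use full 160 — 80 ha to go.
Take 80 from Supplier J at 5 to finish.
Supplier Y: unused.
Cost = 160×2 + 80×5 = 720.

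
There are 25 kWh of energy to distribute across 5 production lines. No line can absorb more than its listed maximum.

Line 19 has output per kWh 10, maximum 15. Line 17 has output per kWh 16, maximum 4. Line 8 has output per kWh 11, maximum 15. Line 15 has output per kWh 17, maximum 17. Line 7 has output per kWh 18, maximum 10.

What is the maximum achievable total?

435

Rank by output per kWh: Line 7 18 > Line 15 17 > Line 17 16 > Line 8 11 > Line 19 10.
Line 7: +10 to 10 (cap) ; 15 left.
Only 15 left; Line 15 takes them to reach 15.
Total = 17×15 + 18×10 = 435.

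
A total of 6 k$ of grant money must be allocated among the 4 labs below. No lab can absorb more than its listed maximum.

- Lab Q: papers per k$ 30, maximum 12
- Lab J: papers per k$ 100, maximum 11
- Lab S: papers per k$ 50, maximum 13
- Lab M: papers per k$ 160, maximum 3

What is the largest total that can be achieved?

780

Rank by papers per k$: Lab M 160 > Lab J 100 > Lab S 50 > Lab Q 30.
Give Lab M 3 to hit its cap of 3 → 3 left.
Only 3 left; Lab J takes them to reach 3.
Total = 100×3 + 160×3 = 780.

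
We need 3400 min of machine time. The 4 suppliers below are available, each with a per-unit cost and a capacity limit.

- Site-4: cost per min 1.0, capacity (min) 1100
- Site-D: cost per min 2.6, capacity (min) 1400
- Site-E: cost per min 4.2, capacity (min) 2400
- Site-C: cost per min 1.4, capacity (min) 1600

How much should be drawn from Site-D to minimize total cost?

700

Cheapest first:
Site-4 (1.0): use full 1100 ; 2300 min to go.
Site-C at 1.4: take all 1600 min ; 700 still needed.
Site-D (2.6): take the remaining 700 ; done.
Site-E: unused.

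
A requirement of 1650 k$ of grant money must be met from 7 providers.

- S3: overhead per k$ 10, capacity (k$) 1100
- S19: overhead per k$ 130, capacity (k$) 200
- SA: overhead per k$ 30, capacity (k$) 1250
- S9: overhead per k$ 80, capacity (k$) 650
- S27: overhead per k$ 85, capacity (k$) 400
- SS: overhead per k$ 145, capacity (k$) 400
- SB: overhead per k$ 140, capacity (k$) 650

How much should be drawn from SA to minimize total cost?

Use providers in increasing cost order.
S3 at 10: take all 1100 k$ — 550 still needed.
SA (30): take the remaining 550 — done.
S9, S27, S19, SB, SS: unused.

550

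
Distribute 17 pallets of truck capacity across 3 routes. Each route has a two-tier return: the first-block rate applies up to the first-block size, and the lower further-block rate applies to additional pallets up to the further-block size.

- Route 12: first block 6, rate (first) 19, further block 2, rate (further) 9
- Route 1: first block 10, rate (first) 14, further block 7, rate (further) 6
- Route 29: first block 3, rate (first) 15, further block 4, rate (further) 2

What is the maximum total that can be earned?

271

Rank every tier by rate: Route 12/T1 19 > Route 29/T1 15 > Route 1/T1 14 > Route 12/T2 9 > Route 1/T2 6 > Route 29/T2 2.
Route 12/T1 (19): +6 — 11 left.
Fill Route 29 T1 block (3 at 15) — 8 left.
Route 1 T1 at 14: only 8 left, fill 8.
Total = 19×6 + 15×3 + 14×8 = 271.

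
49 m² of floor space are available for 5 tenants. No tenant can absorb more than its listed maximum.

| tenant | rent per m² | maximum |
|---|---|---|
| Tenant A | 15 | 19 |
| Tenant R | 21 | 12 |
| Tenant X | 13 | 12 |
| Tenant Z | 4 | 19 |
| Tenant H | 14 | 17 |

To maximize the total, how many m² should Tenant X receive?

Order the tenants by rent per m²: Tenant R 21 > Tenant A 15 > Tenant H 14 > Tenant X 13 > Tenant Z 4.
Tenant R takes 12 to reach its cap of 12 ; 37 left.
Tenant A takes 19 to reach its cap of 19 ; 18 left.
Give Tenant H 17 to hit its cap of 17 ; 1 left.
Tenant X: +1 (room for 12) → 1. Pool exhausted.

1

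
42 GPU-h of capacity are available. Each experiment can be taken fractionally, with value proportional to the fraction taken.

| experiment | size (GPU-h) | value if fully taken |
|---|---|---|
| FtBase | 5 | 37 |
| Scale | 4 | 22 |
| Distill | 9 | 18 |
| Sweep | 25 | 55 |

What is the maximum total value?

Rank by value-to-size ratio: FtBase 37/5≈7.4, Scale 22/4≈5.5, Sweep 55/25≈2.2, Distill 18/9≈2.
Take all of FtBase (5 GPU-h, value 37) — 37 GPU-h left.
Take all of Scale (4 GPU-h, value 22) — 33 GPU-h left.
Take all of Sweep (25 GPU-h, value 55) — 8 GPU-h left.
Fill the last 8 GPU-h with part of Distill: 8/9 of it earns 16.
Total value = 130.

130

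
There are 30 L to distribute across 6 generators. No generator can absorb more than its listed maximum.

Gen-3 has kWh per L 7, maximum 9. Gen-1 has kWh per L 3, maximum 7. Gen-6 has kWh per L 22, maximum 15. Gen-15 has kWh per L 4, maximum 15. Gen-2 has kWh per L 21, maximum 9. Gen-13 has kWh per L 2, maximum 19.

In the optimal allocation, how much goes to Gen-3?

6

Order the generators by kWh per L: Gen-6 22 > Gen-2 21 > Gen-3 7 > Gen-15 4 > Gen-1 3 > Gen-13 2.
Gen-6 takes 15 to reach its cap of 15 → 15 left.
Gen-2 takes 9 to reach its cap of 9 → 6 left.
Gen-3: +6 (room for 9) → 6. Pool exhausted.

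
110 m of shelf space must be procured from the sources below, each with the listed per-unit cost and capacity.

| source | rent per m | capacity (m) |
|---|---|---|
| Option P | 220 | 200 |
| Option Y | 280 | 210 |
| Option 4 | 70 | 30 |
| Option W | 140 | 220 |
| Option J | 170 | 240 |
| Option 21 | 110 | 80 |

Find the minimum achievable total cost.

10900

Fill from the cheapest source first.
Take 30 from Option 4 at 70 ; need 80 more.
Option 21 (110): use full 80 ; 0 m to go.
Option W, Option J, Option P, Option Y: unused.
Cost = 30×70 + 80×110 = 10900.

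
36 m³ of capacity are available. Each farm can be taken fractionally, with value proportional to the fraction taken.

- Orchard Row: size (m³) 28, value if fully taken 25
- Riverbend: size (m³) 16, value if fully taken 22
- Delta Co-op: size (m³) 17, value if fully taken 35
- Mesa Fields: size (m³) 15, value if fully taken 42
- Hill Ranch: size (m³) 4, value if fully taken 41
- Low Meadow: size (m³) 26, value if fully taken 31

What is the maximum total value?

Rank by value-to-size ratio: Hill Ranch 41/4≈10.2, Mesa Fields 42/15≈2.8, Delta Co-op 35/17≈2.06, Riverbend 22/16≈1.38, Low Meadow 31/26≈1.19, Orchard Row 25/28≈0.893.
All 4 m³ of Hill Ranch fit (value 41) → 32 remain.
All 15 m³ of Mesa Fields fit (value 42) → 17 remain.
Delta Co-op: take in full, 17 m³ for value 35 → 0 left.
Total value = 118.

118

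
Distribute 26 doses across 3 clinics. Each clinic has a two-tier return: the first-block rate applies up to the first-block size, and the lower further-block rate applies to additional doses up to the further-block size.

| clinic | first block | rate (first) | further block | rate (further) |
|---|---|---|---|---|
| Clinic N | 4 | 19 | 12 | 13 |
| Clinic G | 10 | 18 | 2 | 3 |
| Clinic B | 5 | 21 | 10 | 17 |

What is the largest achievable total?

480

Rank every tier by rate: Clinic B/first 21 > Clinic N/first 19 > Clinic G/first 18 > Clinic B/second 17 > Clinic N/second 13 > Clinic G/second 3.
Clinic B/first (21): +5 → 21 left.
Fill Clinic N first block (4 at 19) → 17 left.
Clinic G/first (18): +10 → 7 left.
Clinic B/second: +7 of 10 at 17; pool empty.
Total = 21×5 + 19×4 + 18×10 + 17×7 = 480.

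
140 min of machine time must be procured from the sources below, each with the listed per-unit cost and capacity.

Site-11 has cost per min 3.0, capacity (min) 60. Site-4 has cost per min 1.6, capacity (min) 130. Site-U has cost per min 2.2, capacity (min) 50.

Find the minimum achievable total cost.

230

Use sources in increasing cost order.
Site-4 at 1.6: take all 130 min ; 10 still needed.
Take 10 from Site-U at 2.2 to finish.
Site-11: unused.
Cost = 130×1.6 + 10×2.2 = 230.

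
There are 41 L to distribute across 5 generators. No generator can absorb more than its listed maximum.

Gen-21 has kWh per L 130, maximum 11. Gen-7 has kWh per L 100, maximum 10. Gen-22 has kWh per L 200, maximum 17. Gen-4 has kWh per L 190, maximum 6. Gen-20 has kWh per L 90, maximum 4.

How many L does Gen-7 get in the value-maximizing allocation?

7

Rank by kWh per L: Gen-22 200 > Gen-4 190 > Gen-21 130 > Gen-7 100 > Gen-20 90.
Gen-22: +17 to 17 (cap) → 24 left.
Gen-4 takes 6 to reach its cap of 6 → 18 left.
Gen-21: +11 to 11 (cap) → 7 left.
Gen-7: +7 (room for 10) → 7. Pool exhausted.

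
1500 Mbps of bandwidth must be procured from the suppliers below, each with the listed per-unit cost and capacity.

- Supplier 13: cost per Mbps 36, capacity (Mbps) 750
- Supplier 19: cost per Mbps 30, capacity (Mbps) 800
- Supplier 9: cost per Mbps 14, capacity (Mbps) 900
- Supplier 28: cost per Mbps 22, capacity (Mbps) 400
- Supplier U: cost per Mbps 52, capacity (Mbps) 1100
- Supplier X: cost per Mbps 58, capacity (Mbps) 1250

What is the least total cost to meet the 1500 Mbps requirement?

27400

Use suppliers in increasing cost order.
Supplier 9 at 14: take all 900 Mbps — 600 still needed.
Supplier 28 (22): use full 400 — 200 Mbps to go.
Supplier 19 at 30: take 200 of its 800 — requirement met.
Supplier 13, Supplier U, Supplier X: unused.
Cost = 900×14 + 400×22 + 200×30 = 27400.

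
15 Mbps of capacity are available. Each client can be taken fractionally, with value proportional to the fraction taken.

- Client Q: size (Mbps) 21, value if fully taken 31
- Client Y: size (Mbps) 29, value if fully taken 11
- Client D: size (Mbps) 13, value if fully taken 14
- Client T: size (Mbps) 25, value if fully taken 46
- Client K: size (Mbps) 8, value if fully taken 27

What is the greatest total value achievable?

39.88

Sort by value density: Client K 27/8≈3.38, Client T 46/25≈1.84, Client Q 31/21≈1.48, Client D 14/13≈1.08, Client Y 11/29≈0.379.
All 8 Mbps of Client K fit (value 27) → 7 remain.
7 Mbps left: a 7/25 share of Client T gives 46×7/25 = 12.88.
Total value = 39.88.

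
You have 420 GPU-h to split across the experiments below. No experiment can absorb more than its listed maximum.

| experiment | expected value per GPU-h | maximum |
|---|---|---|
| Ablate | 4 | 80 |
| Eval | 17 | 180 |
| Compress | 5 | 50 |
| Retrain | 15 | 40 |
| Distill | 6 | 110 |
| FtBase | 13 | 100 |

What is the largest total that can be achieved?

Highest expected value per GPU-h first: Eval 17 > Retrain 15 > FtBase 13 > Distill 6 > Compress 5 > Ablate 4.
Eval: +180 to 180 (cap) — 240 left.
Give Retrain 40 to hit its cap of 40 — 200 left.
FtBase: +100 to 100 (cap) — 100 left.
Distill: +100 (room for 110) → 100. Pool exhausted.
Total = 17×180 + 15×40 + 6×100 + 13×100 = 5560.

5560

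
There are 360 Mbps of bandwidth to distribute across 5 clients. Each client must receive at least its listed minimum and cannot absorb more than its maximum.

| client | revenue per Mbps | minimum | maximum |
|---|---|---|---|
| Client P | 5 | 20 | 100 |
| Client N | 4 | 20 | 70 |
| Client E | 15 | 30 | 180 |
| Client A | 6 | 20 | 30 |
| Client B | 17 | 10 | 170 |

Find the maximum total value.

5140

Meeting every minimum uses 20+20+30+20+10 = 100 Mbps, leaving 260.
Highest revenue per Mbps first: Client B 17 > Client E 15 > Client A 6 > Client P 5 > Client N 4.
Client B: +160 to 170 (cap) → 100 left.
Client E: +100 (room for 150) → 130. Pool exhausted.
Total = 5×20 + 4×20 + 15×130 + 6×20 + 17×170 = 5140.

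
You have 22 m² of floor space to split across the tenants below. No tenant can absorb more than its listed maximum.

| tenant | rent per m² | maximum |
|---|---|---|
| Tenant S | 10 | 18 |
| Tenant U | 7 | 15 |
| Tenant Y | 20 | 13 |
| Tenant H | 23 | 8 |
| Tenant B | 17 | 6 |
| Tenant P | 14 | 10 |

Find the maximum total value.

Rank by rent per m²: Tenant H 23 > Tenant Y 20 > Tenant B 17 > Tenant P 14 > Tenant S 10 > Tenant U 7.
Give Tenant H 8 to hit its cap of 8 → 14 left.
Tenant Y: +13 to 13 (cap) → 1 left.
Only 1 left; Tenant B takes them to reach 1.
Total = 20×13 + 23×8 + 17×1 = 461.

461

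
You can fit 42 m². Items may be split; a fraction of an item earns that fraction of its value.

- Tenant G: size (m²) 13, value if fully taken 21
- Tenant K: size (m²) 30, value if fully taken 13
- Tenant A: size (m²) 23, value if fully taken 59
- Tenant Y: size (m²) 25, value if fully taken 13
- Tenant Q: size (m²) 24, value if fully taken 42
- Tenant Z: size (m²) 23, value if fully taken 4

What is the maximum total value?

92.25

Rank by value-to-size ratio: Tenant A 59/23≈2.57, Tenant Q 42/24≈1.75, Tenant G 21/13≈1.62, Tenant Y 13/25≈0.52, Tenant K 13/30≈0.433, Tenant Z 4/23≈0.174.
Tenant A: take in full, 23 m² for value 59 — 19 left.
Only 19 m² remain; take 19/24 of Tenant Q for value 42×19/24 = 33.25.
Total value = 92.25.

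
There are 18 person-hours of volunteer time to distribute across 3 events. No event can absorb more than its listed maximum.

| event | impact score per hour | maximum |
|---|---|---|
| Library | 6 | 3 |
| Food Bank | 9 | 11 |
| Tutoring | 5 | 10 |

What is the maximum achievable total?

137

Rank by impact score per hour: Food Bank 9 > Library 6 > Tutoring 5.
Give Food Bank 11 to hit its cap of 11 — 7 left.
Give Library 3 to hit its cap of 3 — 4 left.
Tutoring has room for 10 but only 4 remain, so it gets 4.
Total = 6×3 + 9×11 + 5×4 = 137.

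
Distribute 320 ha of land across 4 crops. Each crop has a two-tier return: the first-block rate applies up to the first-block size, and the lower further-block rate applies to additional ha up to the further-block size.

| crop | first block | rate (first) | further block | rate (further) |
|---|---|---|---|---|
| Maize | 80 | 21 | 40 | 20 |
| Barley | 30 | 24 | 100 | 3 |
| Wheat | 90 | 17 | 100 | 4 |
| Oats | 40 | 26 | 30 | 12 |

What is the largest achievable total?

Rank every tier by rate: Oats/tier1 26 > Barley/tier1 24 > Maize/tier1 21 > Maize/tier2 20 > Wheat/tier1 17 > Oats/tier2 12 > Wheat/tier2 4 > Barley/tier2 3.
Fill Oats tier1 block (40 at 26) — 280 left.
Barley/tier1 (24): +30 — 250 left.
Maize/tier1 (21): +80 — 170 left.
Maize/tier2 (20): +40 — 130 left.
Wheat tier1 at 17: fill all 90 — 40 left.
Oats/tier2 (12): +30 — 10 left.
Wheat tier2 at 4: only 10 left, fill 10.
Total = 26×40 + 24×30 + 21×80 + 20×40 + 17×90 + 12×30 + 4×10 = 6170.

6170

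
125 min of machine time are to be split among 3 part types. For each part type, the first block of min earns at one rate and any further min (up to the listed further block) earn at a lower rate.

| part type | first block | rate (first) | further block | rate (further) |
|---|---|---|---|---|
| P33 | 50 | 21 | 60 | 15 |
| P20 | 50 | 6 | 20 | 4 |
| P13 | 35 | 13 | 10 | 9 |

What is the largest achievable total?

2145

Rank every tier by rate: P33/first 21 > P33/second 15 > P13/first 13 > P13/second 9 > P20/first 6 > P20/second 4.
P33 first at 21: fill all 50 → 75 left.
P33 second at 15: fill all 60 → 15 left.
P13/first: +15 of 35 at 13; pool empty.
Total = 21×50 + 15×60 + 13×15 = 2145.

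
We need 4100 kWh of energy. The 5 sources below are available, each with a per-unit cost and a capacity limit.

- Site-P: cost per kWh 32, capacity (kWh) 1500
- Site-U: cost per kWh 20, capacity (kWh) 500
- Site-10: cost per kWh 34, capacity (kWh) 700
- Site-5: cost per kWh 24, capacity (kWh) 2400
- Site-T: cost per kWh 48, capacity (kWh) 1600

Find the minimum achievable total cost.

Fill from the cheapest source first.
Site-U at 20: take all 500 kWh → 3600 still needed.
Take 2400 from Site-5 at 24 → need 1200 more.
Site-P at 32: take 1200 of its 1500 → requirement met.
Site-10, Site-T: unused.
Cost = 500×20 + 2400×24 + 1200×32 = 106000.

106000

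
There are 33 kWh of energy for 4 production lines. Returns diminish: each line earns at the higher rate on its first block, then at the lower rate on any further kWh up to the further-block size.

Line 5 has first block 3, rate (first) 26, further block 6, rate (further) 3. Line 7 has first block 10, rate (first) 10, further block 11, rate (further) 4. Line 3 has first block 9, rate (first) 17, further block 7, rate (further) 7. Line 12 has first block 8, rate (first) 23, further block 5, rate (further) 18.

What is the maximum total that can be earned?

585

Order all 8 blocks by rate: Line 5/tier1 26 > Line 12/tier1 23 > Line 12/tier2 18 > Line 3/tier1 17 > Line 7/tier1 10 > Line 3/tier2 7 > Line 7/tier2 4 > Line 5/tier2 3.
Line 5/tier1 (26): +3 → 30 left.
Line 12 tier1 at 23: fill all 8 → 22 left.
Line 12/tier2 (18): +5 → 17 left.
Line 3 tier1 at 17: fill all 9 → 8 left.
Line 7 tier1 at 10: only 8 left, fill 8.
Total = 26×3 + 23×8 + 18×5 + 17×9 + 10×8 = 585.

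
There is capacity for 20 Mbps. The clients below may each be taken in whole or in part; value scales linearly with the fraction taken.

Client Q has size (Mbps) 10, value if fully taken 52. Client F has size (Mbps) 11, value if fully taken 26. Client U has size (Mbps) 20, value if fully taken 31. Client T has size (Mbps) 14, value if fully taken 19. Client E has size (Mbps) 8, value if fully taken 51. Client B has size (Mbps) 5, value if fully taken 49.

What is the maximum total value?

136.4

Rank by value-to-size ratio: Client B 49/5≈9.8, Client E 51/8≈6.38, Client Q 52/10≈5.2, Client F 26/11≈2.36, Client U 31/20≈1.55, Client T 19/14≈1.36.
Client B: take in full, 5 Mbps for value 49 — 15 left.
All 8 Mbps of Client E fit (value 51) — 7 remain.
Only 7 Mbps remain; take 7/10 of Client Q for value 52×7/10 = 36.4.
Total value = 136.4.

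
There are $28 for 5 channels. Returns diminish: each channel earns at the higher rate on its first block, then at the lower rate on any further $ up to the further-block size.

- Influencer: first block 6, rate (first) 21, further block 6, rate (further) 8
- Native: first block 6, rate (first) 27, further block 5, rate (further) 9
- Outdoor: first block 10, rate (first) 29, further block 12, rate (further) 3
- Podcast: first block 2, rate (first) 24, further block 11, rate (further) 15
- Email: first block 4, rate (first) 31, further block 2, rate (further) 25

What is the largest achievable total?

Treat each block as its own option and order by rate: Email/first 31 > Outdoor/first 29 > Native/first 27 > Email/second 25 > Podcast/first 24 > Influencer/first 21 > Podcast/second 15 > Native/second 9 > Influencer/second 8 > Outdoor/second 3.
Email first at 31: fill all 4 → 24 left.
Outdoor/first (29): +10 → 14 left.
Fill Native first block (6 at 27) → 8 left.
Email second at 25: fill all 2 → 6 left.
Fill Podcast first block (2 at 24) → 4 left.
4 remain; put them into Influencer first at 21.
Total = 31×4 + 29×10 + 27×6 + 25×2 + 24×2 + 21×4 = 758.

758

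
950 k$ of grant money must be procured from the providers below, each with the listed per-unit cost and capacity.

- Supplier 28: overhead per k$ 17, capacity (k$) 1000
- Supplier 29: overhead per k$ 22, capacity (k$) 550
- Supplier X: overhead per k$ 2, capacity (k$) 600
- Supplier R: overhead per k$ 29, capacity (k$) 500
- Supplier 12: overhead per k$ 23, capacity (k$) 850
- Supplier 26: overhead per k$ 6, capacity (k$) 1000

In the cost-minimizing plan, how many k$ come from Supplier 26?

Fill from the cheapest provider first.
Take 600 from Supplier X at 2 → need 350 more.
Take 350 from Supplier 26 at 6 to finish.
Supplier 28, Supplier 29, Supplier 12, Supplier R: unused.

350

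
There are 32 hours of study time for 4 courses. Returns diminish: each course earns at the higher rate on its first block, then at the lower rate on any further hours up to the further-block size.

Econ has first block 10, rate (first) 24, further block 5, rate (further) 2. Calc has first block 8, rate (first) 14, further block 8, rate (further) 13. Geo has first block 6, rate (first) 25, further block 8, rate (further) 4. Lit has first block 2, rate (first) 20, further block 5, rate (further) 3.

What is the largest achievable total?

Order all 8 blocks by rate: Geo/T1 25 > Econ/T1 24 > Lit/T1 20 > Calc/T1 14 > Calc/T2 13 > Geo/T2 4 > Lit/T2 3 > Econ/T2 2.
Geo T1 at 25: fill all 6 → 26 left.
Econ/T1 (24): +10 → 16 left.
Lit/T1 (20): +2 → 14 left.
Calc/T1 (14): +8 → 6 left.
Calc/T2: +6 of 8 at 13; pool empty.
Total = 25×6 + 24×10 + 20×2 + 14×8 + 13×6 = 620.

620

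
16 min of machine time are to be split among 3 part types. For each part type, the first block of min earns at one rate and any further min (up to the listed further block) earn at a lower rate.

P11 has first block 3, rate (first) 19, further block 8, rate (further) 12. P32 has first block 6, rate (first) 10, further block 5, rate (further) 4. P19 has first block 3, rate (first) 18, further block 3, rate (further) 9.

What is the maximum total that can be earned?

227

Treat each block as its own option and order by rate: P11/first 19 > P19/first 18 > P11/second 12 > P32/first 10 > P19/second 9 > P32/second 4.
Fill P11 first block (3 at 19) ; 13 left.
P19/first (18): +3 ; 10 left.
P11 second at 12: fill all 8 ; 2 left.
2 remain; put them into P32 first at 10.
Total = 19×3 + 18×3 + 12×8 + 10×2 = 227.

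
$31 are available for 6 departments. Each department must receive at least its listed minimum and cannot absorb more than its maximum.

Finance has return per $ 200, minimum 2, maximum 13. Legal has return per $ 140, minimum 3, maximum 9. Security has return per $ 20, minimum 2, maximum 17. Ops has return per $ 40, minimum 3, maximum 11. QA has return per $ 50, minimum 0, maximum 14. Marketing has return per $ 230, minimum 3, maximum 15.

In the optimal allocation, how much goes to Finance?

8

Meeting every minimum uses 2+3+2+3+0+3 = 13 $, leaving 18.
Highest return per $ first: Marketing 230 > Finance 200 > Legal 140 > QA 50 > Ops 40 > Security 20.
Give Marketing 12 more to hit its cap of 15 — 6 left.
Finance has room for 11 more but only 6 remain, so it gets 8.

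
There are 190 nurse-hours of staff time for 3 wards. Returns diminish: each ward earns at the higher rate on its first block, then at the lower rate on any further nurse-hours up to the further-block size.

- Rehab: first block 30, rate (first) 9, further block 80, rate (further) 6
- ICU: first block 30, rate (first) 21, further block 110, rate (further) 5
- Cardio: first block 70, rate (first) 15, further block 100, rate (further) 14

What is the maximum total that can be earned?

2940

Rank every tier by rate: ICU/tier1 21 > Cardio/tier1 15 > Cardio/tier2 14 > Rehab/tier1 9 > Rehab/tier2 6 > ICU/tier2 5.
ICU/tier1 (21): +30 ; 160 left.
Cardio tier1 at 15: fill all 70 ; 90 left.
Cardio/tier2: +90 of 100 at 14; pool empty.
Total = 21×30 + 15×70 + 14×90 = 2940.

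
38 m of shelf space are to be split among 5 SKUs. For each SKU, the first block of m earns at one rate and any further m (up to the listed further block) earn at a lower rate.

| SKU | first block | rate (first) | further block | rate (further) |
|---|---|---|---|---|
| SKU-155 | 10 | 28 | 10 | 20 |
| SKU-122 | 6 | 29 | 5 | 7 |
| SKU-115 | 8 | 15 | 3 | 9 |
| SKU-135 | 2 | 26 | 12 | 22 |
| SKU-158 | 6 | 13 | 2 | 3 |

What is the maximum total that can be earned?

Order all 10 blocks by rate: SKU-122/first 29 > SKU-155/first 28 > SKU-135/first 26 > SKU-135/second 22 > SKU-155/second 20 > SKU-115/first 15 > SKU-158/first 13 > SKU-115/second 9 > SKU-122/second 7 > SKU-158/second 3.
Fill SKU-122 first block (6 at 29) ; 32 left.
Fill SKU-155 first block (10 at 28) ; 22 left.
SKU-135 first at 26: fill all 2 ; 20 left.
SKU-135/second (22): +12 ; 8 left.
SKU-155 second at 20: only 8 left, fill 8.
Total = 29×6 + 28×10 + 26×2 + 22×12 + 20×8 = 930.

930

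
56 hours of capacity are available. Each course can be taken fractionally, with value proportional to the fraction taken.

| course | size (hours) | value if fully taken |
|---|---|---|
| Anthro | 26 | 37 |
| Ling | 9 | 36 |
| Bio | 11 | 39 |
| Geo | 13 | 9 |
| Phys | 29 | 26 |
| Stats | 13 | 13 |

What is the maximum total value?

Rank by value-to-size ratio: Ling 36/9≈4, Bio 39/11≈3.55, Anthro 37/26≈1.42, Stats 13/13≈1, Phys 26/29≈0.897, Geo 9/13≈0.692.
Take all of Ling (9 hours, value 36) ; 47 hours left.
Take all of Bio (11 hours, value 39) ; 36 hours left.
Anthro: take in full, 26 hours for value 37 ; 10 left.
10 hours left: a 10/13 share of Stats gives 13×10/13 = 10.
Total value = 122.

122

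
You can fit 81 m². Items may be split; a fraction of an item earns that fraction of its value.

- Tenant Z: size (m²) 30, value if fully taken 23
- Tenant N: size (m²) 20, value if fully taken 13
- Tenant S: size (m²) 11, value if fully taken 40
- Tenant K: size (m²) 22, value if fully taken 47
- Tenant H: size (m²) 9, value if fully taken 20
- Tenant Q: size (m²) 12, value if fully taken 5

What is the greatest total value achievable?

135.85

Best value per unit of size first: Tenant S 40/11≈3.64, Tenant H 20/9≈2.22, Tenant K 47/22≈2.14, Tenant Z 23/30≈0.767, Tenant N 13/20≈0.65, Tenant Q 5/12≈0.417.
Tenant S: take in full, 11 m² for value 40 ; 70 left.
Take all of Tenant H (9 m², value 20) ; 61 m² left.
All 22 m² of Tenant K fit (value 47) ; 39 remain.
All 30 m² of Tenant Z fit (value 23) ; 9 remain.
Only 9 m² remain; take 9/20 of Tenant N for value 13×9/20 = 5.85.
Total value = 135.85.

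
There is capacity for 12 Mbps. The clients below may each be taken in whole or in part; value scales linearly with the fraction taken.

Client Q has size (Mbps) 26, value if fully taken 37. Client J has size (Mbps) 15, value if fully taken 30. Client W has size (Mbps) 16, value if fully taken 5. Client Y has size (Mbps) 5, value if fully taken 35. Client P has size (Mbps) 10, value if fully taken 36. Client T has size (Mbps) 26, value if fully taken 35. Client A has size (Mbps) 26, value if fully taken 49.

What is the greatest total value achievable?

Rank by value-to-size ratio: Client Y 35/5≈7, Client P 36/10≈3.6, Client J 30/15≈2, Client A 49/26≈1.88, Client Q 37/26≈1.42, Client T 35/26≈1.35, Client W 5/16≈0.312.
All 5 Mbps of Client Y fit (value 35) — 7 remain.
Fill the last 7 Mbps with part of Client P: 7/10 of it earns 25.2.
Total value = 60.2.

60.2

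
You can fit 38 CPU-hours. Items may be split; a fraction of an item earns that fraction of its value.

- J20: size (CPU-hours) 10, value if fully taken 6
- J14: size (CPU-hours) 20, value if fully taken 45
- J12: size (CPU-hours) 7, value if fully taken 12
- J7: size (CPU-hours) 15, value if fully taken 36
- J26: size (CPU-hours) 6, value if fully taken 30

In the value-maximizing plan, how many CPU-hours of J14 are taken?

Best value per unit of size first: J26 30/6≈5, J7 36/15≈2.4, J14 45/20≈2.25, J12 12/7≈1.71, J20 6/10≈0.6.
All 6 CPU-hours of J26 fit (value 30) — 32 remain.
J7: take in full, 15 CPU-hours for value 36 — 17 left.
Only 17 CPU-hours remain; take 17/20 of J14 for value 45×17/20 = 38.25.

17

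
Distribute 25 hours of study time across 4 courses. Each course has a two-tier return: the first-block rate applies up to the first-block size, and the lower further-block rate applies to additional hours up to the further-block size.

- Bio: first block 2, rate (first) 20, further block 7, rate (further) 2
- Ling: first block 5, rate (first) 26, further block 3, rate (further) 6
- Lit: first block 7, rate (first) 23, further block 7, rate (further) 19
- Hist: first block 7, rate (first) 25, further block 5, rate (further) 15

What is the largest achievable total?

582

Rank every tier by rate: Ling/tier1 26 > Hist/tier1 25 > Lit/tier1 23 > Bio/tier1 20 > Lit/tier2 19 > Hist/tier2 15 > Ling/tier2 6 > Bio/tier2 2.
Ling/tier1 (26): +5 — 20 left.
Hist tier1 at 25: fill all 7 — 13 left.
Lit tier1 at 23: fill all 7 — 6 left.
Fill Bio tier1 block (2 at 20) — 4 left.
Lit tier2 at 19: only 4 left, fill 4.
Total = 26×5 + 25×7 + 23×7 + 20×2 + 19×4 = 582.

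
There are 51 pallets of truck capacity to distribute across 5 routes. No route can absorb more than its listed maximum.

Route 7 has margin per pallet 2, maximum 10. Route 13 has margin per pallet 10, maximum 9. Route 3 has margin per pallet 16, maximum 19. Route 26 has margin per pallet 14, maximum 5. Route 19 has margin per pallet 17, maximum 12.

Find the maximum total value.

680

Rank by margin per pallet: Route 19 17 > Route 3 16 > Route 26 14 > Route 13 10 > Route 7 2.
Route 19 takes 12 to reach its cap of 12 ; 39 left.
Give Route 3 19 to hit its cap of 19 ; 20 left.
Give Route 26 5 to hit its cap of 5 ; 15 left.
Give Route 13 9 to hit its cap of 9 ; 6 left.
Route 7: +6 (room for 10) → 6. Pool exhausted.
Total = 2×6 + 10×9 + 16×19 + 14×5 + 17×12 = 680.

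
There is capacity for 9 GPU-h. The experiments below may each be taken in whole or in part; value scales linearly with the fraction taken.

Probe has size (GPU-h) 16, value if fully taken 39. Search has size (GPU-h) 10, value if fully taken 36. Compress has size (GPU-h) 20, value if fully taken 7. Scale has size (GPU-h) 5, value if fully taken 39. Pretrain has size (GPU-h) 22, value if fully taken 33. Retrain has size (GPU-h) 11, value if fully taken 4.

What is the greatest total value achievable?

Best value per unit of size first: Scale 39/5≈7.8, Search 36/10≈3.6, Probe 39/16≈2.44, Pretrain 33/22≈1.5, Retrain 4/11≈0.364, Compress 7/20≈0.35.
All 5 GPU-h of Scale fit (value 39) → 4 remain.
Fill the last 4 GPU-h with part of Search: 4/10 of it earns 14.4.
Total value = 53.4.

53.4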